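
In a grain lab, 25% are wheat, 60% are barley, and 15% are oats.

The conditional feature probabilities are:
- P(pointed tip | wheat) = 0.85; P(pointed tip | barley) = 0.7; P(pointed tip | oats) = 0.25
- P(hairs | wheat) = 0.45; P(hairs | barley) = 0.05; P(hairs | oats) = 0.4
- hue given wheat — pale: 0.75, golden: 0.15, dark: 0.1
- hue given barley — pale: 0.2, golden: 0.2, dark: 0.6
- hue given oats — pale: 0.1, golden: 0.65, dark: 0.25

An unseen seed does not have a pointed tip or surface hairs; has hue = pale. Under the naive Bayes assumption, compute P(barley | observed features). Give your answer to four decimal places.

wheat: 0.25 × (1−0.85) × (1−0.45) × 0.75 = 0.01546875
barley: 0.6 × (1−0.7) × (1−0.05) × 0.2 = 0.0342
oats: 0.15 × (1−0.25) × (1−0.4) × 0.1 = 0.00675
P(barley | x) = 0.0342 / 0.05641875 ≈ 0.6062

0.6062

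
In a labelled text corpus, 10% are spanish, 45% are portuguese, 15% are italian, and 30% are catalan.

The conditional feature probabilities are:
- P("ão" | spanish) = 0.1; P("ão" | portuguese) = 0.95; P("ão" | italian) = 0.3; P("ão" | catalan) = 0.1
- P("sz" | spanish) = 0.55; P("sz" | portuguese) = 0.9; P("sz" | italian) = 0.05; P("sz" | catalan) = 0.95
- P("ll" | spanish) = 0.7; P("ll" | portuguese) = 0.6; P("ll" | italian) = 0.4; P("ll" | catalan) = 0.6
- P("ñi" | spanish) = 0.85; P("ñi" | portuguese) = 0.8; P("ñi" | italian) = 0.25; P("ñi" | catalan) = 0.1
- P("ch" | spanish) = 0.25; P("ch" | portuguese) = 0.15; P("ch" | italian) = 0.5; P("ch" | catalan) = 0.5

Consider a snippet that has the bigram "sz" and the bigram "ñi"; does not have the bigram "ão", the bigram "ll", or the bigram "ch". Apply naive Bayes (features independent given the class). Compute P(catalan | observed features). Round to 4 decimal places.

spanish: 0.1 × (1−0.1) × 0.55 × (1−0.7) × 0.85 × (1−0.25) = 0.009466875
portuguese: 0.45 × (1−0.95) × 0.9 × (1−0.6) × 0.8 × (1−0.15) = 0.005508
italian: 0.15 × (1−0.3) × 0.05 × (1−0.4) × 0.25 × (1−0.5) = 0.00039375
catalan: 0.3 × (1−0.1) × 0.95 × (1−0.6) × 0.1 × (1−0.5) = 0.00513
P(catalan | x) = 0.00513 / 0.020498625 ≈ 0.2503

0.2503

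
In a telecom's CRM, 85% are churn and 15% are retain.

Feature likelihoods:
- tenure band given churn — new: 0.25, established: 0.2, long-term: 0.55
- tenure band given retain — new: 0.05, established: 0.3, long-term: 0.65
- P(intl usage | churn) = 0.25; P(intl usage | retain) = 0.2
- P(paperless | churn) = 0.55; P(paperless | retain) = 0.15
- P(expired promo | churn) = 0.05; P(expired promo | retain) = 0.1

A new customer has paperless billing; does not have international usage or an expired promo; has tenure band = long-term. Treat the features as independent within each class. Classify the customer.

churn

churn: 0.85 × 0.55 × (1−0.25) × 0.55 × (1−0.05) = 0.1832015625
retain: 0.15 × 0.65 × (1−0.2) × 0.15 × (1−0.1) = 0.01053
Highest score → churn.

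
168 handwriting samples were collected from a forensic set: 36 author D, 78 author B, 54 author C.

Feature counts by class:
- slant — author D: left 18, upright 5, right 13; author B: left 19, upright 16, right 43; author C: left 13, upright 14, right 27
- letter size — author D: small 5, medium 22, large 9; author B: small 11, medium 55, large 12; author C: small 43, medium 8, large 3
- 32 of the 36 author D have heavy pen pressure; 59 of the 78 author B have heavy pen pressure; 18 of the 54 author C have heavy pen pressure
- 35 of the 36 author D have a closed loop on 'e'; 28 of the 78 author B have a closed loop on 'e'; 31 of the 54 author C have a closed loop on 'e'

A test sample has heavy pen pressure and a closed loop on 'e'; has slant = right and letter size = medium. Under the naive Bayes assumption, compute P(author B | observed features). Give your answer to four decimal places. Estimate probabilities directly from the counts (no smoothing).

author D: (36/168) × (13/36) × (22/36) × (32/36) × (35/36) ≈ 0.0408665
author B: (78/168) × (43/78) × (55/78) × (59/78) × (28/78) ≈ 0.0490059
author C: (54/168) × (27/54) × (8/54) × (18/54) × (31/54) ≈ 0.00455614
P(author B | x) = 0.0490059 / 0.09442854 ≈ 0.5190

0.5190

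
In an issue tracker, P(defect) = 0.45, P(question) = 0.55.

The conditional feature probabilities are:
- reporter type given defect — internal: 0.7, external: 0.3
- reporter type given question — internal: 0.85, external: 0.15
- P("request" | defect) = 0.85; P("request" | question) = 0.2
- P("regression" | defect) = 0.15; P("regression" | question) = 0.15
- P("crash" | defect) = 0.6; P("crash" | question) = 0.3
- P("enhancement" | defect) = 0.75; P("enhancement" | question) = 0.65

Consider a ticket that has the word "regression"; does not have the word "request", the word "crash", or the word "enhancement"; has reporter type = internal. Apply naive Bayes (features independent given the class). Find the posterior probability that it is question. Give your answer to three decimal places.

0.951

defect: 0.45 × 0.7 × (1−0.85) × 0.15 × (1−0.6) × (1−0.75) = 0.00070875
question: 0.55 × 0.85 × (1−0.2) × 0.15 × (1−0.3) × (1−0.65) = 0.0137445
P(question | x) = 0.0137445 / 0.01445325 ≈ 0.951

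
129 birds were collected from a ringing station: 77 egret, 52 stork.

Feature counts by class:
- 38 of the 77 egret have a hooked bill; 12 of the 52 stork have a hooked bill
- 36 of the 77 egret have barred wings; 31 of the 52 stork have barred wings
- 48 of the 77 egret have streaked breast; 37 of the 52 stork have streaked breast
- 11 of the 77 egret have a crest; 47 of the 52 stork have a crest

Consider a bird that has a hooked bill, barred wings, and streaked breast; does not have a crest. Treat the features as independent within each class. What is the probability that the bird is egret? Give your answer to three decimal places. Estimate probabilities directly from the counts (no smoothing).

0.951

egret: (77/129) × (38/77) × (36/77) × (48/77) × (66/77) ≈ 0.0735884
stork: (52/129) × (12/52) × (31/52) × (37/52) × (5/52) ≈ 0.00379415
P(egret | x) = 0.0735884 / 0.07738255 ≈ 0.951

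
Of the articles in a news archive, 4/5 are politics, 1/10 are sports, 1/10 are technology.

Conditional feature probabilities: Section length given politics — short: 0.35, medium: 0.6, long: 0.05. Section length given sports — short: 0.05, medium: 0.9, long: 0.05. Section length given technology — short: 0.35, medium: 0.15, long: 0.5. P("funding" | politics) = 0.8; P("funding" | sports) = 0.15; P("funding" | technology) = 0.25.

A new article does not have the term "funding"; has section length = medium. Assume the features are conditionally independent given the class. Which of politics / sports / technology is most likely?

politics

politics: 0.8 × 0.6 × (1−0.8) = 0.096
sports: 0.1 × 0.9 × (1−0.15) = 0.0765
technology: 0.1 × 0.15 × (1−0.25) = 0.01125
Highest score → politics.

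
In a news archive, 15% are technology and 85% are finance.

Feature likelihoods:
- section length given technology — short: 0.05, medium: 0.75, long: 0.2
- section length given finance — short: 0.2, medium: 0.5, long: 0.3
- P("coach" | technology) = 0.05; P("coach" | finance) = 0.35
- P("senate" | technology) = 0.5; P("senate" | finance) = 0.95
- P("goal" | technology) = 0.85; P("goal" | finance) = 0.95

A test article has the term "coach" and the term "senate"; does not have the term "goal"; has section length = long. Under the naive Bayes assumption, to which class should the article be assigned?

technology: 0.15 × 0.2 × 0.05 × 0.5 × (1−0.85) = 0.0001125
finance: 0.85 × 0.3 × 0.35 × 0.95 × (1−0.95) = 0.004239375
Highest score → finance.

finance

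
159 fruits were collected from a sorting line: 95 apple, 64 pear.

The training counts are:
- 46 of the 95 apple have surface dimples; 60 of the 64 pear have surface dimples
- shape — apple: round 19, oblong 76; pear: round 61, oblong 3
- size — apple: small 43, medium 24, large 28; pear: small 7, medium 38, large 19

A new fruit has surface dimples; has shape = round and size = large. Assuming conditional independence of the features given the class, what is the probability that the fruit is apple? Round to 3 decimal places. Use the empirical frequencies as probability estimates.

apple: (95/159) × (46/95) × (19/95) × (28/95) ≈ 0.017054
pear: (64/159) × (60/64) × (61/64) × (19/64) ≈ 0.106777
P(apple | x) = 0.017054 / 0.123831 ≈ 0.138

0.138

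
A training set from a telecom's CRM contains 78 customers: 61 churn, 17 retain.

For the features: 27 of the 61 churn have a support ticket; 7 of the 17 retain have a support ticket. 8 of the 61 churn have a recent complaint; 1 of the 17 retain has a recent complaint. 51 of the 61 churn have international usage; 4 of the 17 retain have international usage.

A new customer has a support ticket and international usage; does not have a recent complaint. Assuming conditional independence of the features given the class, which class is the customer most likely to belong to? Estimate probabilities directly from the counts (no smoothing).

churn

churn: (61/78) × (27/61) × (53/61) × (51/61) ≈ 0.251452
retain: (17/78) × (7/17) × (16/17) × (4/17) ≈ 0.019874
Highest score → churn.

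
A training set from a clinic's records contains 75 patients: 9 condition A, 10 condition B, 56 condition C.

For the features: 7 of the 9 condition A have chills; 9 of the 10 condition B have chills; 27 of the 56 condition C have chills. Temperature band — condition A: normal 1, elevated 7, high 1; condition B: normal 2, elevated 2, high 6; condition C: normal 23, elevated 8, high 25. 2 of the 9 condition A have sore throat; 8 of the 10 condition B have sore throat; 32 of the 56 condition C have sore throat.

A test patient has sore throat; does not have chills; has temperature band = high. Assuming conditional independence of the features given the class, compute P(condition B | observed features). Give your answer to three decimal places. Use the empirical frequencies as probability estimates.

condition A: (9/75) × (2/9) × (1/9) × (2/9) ≈ 0.000658436
condition B: (10/75) × (1/10) × (6/10) × (8/10) = 0.0064
condition C: (56/75) × (29/56) × (25/56) × (32/56) ≈ 0.0986395
P(condition B | x) = 0.0064 / 0.105697936 ≈ 0.061

0.061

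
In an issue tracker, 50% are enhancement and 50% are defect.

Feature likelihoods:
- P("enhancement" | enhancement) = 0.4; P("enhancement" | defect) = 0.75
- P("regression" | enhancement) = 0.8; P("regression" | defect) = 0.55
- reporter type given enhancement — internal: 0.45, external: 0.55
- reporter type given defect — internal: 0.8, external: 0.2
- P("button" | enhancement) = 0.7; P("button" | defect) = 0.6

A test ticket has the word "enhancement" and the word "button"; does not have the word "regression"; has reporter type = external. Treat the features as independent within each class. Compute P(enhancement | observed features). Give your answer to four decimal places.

enhancement: 0.5 × 0.4 × (1−0.8) × 0.55 × 0.7 = 0.0154
defect: 0.5 × 0.75 × (1−0.55) × 0.2 × 0.6 = 0.02025
P(enhancement | x) = 0.0154 / 0.03565 ≈ 0.4320

0.4320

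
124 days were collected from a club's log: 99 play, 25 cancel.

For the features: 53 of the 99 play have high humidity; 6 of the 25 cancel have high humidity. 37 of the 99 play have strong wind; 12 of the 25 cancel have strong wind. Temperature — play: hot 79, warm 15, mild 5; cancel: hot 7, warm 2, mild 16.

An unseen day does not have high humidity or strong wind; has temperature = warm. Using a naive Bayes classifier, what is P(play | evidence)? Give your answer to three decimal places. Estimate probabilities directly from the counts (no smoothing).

play: (99/124) × (46/99) × (62/99) × (15/99) ≈ 0.0352005
cancel: (25/124) × (19/25) × (13/25) × (2/25) ≈ 0.00637419
P(play | x) = 0.0352005 / 0.04157469 ≈ 0.847

0.847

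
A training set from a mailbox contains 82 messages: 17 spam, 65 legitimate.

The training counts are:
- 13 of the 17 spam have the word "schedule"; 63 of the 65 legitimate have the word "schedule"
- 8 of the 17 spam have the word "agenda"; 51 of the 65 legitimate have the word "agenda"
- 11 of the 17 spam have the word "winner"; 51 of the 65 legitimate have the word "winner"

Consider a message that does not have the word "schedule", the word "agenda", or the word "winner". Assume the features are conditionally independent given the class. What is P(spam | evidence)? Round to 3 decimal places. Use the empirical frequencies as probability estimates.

spam: (17/82) × (4/17) × (9/17) × (6/17) ≈ 0.00911469
legitimate: (65/82) × (2/65) × (14/65) × (14/65) ≈ 0.00113148
P(spam | x) = 0.00911469 / 0.01024617 ≈ 0.890

0.890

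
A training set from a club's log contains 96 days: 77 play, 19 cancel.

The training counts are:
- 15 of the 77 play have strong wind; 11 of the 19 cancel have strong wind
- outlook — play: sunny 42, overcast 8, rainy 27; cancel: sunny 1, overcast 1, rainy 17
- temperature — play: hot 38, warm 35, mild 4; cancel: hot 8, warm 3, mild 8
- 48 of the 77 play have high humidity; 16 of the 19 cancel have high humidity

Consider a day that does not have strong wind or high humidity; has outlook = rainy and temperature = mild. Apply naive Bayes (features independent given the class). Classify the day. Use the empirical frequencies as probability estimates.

cancel

play: (77/96) × (62/77) × (27/77) × (4/77) × (29/77) ≈ 0.00443068
cancel: (19/96) × (8/19) × (17/19) × (8/19) × (3/19) ≈ 0.00495699
Highest score → cancel.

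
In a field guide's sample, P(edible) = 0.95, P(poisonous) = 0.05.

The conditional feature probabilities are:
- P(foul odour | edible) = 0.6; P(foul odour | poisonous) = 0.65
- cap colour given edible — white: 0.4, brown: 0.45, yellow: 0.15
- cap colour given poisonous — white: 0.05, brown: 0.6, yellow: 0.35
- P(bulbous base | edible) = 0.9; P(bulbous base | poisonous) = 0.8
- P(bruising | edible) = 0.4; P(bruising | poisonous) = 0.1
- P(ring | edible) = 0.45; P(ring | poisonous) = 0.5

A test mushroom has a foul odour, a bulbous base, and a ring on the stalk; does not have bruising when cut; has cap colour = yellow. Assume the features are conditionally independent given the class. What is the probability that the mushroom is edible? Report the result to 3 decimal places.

0.835

edible: 0.95 × 0.6 × 0.15 × 0.9 × (1−0.4) × 0.45 = 0.0207765
poisonous: 0.05 × 0.65 × 0.35 × 0.8 × (1−0.1) × 0.5 = 0.004095
P(edible | x) = 0.0207765 / 0.0248715 ≈ 0.835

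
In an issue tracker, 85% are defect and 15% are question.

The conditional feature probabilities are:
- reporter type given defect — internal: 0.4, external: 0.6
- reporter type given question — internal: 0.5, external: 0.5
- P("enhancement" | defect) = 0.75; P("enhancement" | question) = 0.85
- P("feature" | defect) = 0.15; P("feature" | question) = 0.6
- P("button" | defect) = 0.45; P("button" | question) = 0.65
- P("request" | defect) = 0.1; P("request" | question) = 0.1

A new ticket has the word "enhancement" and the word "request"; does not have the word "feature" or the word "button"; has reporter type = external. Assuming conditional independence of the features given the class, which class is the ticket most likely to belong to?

defect

defect: 0.85 × 0.6 × 0.75 × (1−0.15) × (1−0.45) × 0.1 = 0.017881875
question: 0.15 × 0.5 × 0.85 × (1−0.6) × (1−0.65) × 0.1 = 0.0008925
Highest score → defect.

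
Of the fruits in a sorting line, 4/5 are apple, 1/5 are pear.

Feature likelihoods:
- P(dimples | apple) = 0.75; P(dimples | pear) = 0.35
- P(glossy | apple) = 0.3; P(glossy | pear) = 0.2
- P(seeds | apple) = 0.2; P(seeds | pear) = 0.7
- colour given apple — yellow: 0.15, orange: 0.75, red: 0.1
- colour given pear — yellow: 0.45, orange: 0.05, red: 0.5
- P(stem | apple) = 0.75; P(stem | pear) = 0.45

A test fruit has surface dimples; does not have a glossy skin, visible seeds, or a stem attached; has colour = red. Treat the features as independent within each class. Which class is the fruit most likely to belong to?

apple

apple: 0.8 × 0.75 × (1−0.3) × (1−0.2) × 0.1 × (1−0.75) = 0.0084
pear: 0.2 × 0.35 × (1−0.2) × (1−0.7) × 0.5 × (1−0.45) = 0.00462
Highest score → apple.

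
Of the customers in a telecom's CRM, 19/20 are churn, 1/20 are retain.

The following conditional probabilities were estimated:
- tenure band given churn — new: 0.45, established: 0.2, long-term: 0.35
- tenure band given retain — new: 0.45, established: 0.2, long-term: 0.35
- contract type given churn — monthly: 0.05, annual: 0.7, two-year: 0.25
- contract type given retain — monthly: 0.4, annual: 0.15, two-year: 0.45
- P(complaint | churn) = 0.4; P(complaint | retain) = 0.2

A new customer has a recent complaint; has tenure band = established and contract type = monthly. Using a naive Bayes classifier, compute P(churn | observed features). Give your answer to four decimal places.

churn: 0.95 × 0.2 × 0.05 × 0.4 = 0.0038
retain: 0.05 × 0.2 × 0.4 × 0.2 = 0.0008
P(churn | x) = 0.0038 / 0.0046 ≈ 0.8261

0.8261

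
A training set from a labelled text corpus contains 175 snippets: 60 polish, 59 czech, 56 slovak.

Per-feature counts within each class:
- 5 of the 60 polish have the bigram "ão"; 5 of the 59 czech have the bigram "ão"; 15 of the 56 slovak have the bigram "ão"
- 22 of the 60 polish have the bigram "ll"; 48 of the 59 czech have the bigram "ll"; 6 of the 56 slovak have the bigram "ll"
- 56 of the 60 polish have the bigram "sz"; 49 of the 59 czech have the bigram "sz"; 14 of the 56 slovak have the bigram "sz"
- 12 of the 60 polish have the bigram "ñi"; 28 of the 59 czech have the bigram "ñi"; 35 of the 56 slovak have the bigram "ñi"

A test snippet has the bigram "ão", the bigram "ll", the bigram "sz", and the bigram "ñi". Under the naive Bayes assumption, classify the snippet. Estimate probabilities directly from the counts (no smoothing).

czech

polish: (60/175) × (5/60) × (22/60) × (56/60) × (12/60) ≈ 0.00195556
czech: (59/175) × (5/59) × (48/59) × (49/59) × (28/59) ≈ 0.0091616
slovak: (56/175) × (15/56) × (6/56) × (14/56) × (35/56) ≈ 0.00143495
Highest score → czech.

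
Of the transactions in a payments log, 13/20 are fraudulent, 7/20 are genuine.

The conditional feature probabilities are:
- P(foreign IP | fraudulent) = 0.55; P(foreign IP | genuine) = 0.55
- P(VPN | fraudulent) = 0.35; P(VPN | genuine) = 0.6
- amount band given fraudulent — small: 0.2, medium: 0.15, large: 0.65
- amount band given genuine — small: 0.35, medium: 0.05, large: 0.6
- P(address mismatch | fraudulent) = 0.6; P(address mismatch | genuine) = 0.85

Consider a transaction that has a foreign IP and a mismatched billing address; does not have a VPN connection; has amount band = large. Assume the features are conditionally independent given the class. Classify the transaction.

fraudulent

fraudulent: 0.65 × 0.55 × (1−0.35) × 0.65 × 0.6 = 0.09062625
genuine: 0.35 × 0.55 × (1−0.6) × 0.6 × 0.85 = 0.03927
Highest score → fraudulent.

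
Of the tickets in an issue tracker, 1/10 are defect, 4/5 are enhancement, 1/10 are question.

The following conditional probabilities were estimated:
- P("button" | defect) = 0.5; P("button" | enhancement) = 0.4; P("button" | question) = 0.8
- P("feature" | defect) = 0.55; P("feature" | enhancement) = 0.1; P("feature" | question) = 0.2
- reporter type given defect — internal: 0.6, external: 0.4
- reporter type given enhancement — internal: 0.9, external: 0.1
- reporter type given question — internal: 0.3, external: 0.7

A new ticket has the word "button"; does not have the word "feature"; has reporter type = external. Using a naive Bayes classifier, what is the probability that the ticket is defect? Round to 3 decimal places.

0.109

defect: 0.1 × 0.5 × (1−0.55) × 0.4 = 0.009
enhancement: 0.8 × 0.4 × (1−0.1) × 0.1 = 0.0288
question: 0.1 × 0.8 × (1−0.2) × 0.7 = 0.0448
P(defect | x) = 0.009 / 0.0826 ≈ 0.109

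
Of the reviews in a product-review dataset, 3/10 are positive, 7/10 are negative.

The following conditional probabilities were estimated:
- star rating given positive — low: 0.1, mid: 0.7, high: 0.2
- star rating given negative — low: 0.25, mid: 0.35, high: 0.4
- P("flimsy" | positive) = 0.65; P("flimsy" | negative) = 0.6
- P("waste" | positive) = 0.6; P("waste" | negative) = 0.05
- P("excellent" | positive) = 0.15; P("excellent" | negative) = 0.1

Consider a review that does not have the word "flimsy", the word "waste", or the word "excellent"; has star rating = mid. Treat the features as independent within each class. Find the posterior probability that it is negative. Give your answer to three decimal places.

0.770

positive: 0.3 × 0.7 × (1−0.65) × (1−0.6) × (1−0.15) = 0.02499
negative: 0.7 × 0.35 × (1−0.6) × (1−0.05) × (1−0.1) = 0.08379
P(negative | x) = 0.08379 / 0.10878 ≈ 0.770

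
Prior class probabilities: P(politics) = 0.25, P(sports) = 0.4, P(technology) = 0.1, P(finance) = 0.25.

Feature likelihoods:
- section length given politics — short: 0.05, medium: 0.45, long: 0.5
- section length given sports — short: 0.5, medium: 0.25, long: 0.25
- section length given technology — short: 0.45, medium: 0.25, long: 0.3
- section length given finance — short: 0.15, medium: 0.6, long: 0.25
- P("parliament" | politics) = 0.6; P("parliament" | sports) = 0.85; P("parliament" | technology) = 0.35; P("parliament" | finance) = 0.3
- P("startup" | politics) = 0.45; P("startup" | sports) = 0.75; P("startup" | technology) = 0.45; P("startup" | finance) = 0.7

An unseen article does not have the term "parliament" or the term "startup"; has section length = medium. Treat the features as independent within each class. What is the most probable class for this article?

politics: 0.25 × 0.45 × (1−0.6) × (1−0.45) = 0.02475
sports: 0.4 × 0.25 × (1−0.85) × (1−0.75) = 0.00375
technology: 0.1 × 0.25 × (1−0.35) × (1−0.45) = 0.0089375
finance: 0.25 × 0.6 × (1−0.3) × (1−0.7) = 0.0315
Highest score → finance.

finance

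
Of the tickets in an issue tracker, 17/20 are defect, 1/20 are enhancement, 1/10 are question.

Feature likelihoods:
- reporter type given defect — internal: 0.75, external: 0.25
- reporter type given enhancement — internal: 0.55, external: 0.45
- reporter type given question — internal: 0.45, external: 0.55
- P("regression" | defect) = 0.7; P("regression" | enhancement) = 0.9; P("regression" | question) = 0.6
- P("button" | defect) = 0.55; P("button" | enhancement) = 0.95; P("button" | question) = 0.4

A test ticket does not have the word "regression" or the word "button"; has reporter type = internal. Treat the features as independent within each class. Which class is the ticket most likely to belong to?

defect: 0.85 × 0.75 × (1−0.7) × (1−0.55) = 0.0860625
enhancement: 0.05 × 0.55 × (1−0.9) × (1−0.95) = 0.0001375
question: 0.1 × 0.45 × (1−0.6) × (1−0.4) = 0.0108
Highest score → defect.

defect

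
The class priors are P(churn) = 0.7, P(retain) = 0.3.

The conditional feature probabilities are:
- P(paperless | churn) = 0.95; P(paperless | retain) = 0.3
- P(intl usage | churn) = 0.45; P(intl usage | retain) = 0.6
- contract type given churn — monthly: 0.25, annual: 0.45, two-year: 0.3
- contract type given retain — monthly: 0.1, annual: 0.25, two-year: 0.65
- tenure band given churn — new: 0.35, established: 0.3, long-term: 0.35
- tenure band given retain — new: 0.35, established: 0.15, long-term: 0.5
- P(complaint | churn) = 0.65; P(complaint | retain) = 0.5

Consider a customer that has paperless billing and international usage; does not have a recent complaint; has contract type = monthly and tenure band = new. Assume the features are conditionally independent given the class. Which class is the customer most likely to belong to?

churn

churn: 0.7 × 0.95 × 0.45 × 0.25 × 0.35 × (1−0.65) = 0.00916453125
retain: 0.3 × 0.3 × 0.6 × 0.1 × 0.35 × (1−0.5) = 0.000945
Highest score → churn.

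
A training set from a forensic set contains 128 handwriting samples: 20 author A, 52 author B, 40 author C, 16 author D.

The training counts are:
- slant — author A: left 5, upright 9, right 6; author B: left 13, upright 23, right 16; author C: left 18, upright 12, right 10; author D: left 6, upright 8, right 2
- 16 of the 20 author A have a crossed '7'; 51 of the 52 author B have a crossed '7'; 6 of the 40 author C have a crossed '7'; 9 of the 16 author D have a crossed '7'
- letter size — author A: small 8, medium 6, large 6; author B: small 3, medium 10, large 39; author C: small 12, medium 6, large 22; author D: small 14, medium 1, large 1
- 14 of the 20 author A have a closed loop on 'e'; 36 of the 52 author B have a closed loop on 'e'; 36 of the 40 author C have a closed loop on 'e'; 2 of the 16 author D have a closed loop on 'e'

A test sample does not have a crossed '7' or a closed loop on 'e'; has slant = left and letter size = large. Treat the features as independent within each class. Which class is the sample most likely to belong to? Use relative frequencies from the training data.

author C

author A: (20/128) × (5/20) × (4/20) × (6/20) × (6/20) = 0.000703125
author B: (52/128) × (13/52) × (1/52) × (39/52) × (16/52) ≈ 0.000450721
author C: (40/128) × (18/40) × (34/40) × (22/40) × (4/40) = 0.00657421875
author D: (16/128) × (6/16) × (7/16) × (1/16) × (14/16) = 0.00112152099609375
Highest score → author C.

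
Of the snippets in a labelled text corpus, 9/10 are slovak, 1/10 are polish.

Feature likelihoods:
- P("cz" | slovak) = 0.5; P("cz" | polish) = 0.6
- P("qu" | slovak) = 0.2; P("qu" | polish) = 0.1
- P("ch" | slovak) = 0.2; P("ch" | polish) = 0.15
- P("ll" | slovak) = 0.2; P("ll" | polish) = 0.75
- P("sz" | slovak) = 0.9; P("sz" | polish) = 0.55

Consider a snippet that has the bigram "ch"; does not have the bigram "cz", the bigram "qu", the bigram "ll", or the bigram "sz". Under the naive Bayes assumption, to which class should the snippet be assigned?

slovak: 0.9 × (1−0.5) × (1−0.2) × 0.2 × (1−0.2) × (1−0.9) = 0.00576
polish: 0.1 × (1−0.6) × (1−0.1) × 0.15 × (1−0.75) × (1−0.55) = 0.0006075
Highest score → slovak.

slovak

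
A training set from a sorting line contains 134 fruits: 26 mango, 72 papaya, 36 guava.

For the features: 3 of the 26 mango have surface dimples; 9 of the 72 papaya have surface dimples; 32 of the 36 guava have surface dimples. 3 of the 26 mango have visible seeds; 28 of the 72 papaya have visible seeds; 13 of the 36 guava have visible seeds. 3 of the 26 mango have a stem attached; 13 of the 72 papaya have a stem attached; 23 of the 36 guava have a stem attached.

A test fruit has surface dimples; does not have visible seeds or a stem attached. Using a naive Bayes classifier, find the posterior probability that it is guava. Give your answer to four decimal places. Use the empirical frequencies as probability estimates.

0.5185

mango: (26/134) × (3/26) × (23/26) × (23/26) ≈ 0.0175197
papaya: (72/134) × (9/72) × (44/72) × (59/72) ≈ 0.0336339
guava: (36/134) × (32/36) × (23/36) × (13/36) ≈ 0.0550949
P(guava | x) = 0.0550949 / 0.1062485 ≈ 0.5185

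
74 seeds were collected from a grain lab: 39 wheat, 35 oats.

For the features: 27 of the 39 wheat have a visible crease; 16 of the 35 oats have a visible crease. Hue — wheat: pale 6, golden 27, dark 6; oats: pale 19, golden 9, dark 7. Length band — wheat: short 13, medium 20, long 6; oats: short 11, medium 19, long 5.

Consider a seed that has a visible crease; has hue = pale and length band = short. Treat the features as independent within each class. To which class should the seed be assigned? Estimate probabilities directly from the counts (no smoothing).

wheat: (39/74) × (27/39) × (6/39) × (13/39) ≈ 0.018711
oats: (35/74) × (16/35) × (19/35) × (11/35) ≈ 0.0368891
Highest score → oats.

oats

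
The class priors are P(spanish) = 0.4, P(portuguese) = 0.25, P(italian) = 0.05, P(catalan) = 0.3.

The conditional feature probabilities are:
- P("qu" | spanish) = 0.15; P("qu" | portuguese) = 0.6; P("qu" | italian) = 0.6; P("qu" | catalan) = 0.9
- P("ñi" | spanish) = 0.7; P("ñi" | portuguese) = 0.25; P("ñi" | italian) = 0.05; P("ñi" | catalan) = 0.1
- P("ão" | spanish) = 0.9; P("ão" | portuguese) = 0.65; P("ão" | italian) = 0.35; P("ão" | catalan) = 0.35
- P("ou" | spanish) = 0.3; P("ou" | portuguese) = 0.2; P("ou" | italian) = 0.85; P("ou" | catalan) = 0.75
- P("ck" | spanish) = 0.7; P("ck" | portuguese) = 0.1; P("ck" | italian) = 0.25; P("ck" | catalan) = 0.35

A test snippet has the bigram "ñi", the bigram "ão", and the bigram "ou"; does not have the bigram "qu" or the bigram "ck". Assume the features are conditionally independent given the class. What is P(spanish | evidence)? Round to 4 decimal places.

0.8404

spanish: 0.4 × (1−0.15) × 0.7 × 0.9 × 0.3 × (1−0.7) = 0.019278
portuguese: 0.25 × (1−0.6) × 0.25 × 0.65 × 0.2 × (1−0.1) = 0.002925
italian: 0.05 × (1−0.6) × 0.05 × 0.35 × 0.85 × (1−0.25) = 0.000223125
catalan: 0.3 × (1−0.9) × 0.1 × 0.35 × 0.75 × (1−0.35) = 0.000511875
P(spanish | x) = 0.019278 / 0.022938 ≈ 0.8404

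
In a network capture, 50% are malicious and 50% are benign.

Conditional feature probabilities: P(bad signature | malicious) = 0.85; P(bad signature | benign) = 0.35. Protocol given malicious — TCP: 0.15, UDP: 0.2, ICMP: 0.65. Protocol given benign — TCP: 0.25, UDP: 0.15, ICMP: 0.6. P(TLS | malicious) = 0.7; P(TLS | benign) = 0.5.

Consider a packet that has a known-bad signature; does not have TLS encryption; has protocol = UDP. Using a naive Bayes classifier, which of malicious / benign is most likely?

malicious: 0.5 × 0.85 × 0.2 × (1−0.7) = 0.0255
benign: 0.5 × 0.35 × 0.15 × (1−0.5) = 0.013125
Highest score → malicious.

malicious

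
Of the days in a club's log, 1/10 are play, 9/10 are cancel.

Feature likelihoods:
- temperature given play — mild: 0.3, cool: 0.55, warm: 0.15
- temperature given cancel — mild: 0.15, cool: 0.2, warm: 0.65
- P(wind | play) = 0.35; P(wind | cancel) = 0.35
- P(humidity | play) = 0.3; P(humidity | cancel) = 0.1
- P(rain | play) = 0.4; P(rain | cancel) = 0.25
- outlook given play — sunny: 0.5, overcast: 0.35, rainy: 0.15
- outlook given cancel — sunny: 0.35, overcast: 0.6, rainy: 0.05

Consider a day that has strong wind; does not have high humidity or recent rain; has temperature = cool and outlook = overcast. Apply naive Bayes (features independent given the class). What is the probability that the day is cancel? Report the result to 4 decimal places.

play: 0.1 × 0.55 × 0.35 × (1−0.3) × (1−0.4) × 0.35 = 0.00282975
cancel: 0.9 × 0.2 × 0.35 × (1−0.1) × (1−0.25) × 0.6 = 0.025515
P(cancel | x) = 0.025515 / 0.02834475 ≈ 0.9002

0.9002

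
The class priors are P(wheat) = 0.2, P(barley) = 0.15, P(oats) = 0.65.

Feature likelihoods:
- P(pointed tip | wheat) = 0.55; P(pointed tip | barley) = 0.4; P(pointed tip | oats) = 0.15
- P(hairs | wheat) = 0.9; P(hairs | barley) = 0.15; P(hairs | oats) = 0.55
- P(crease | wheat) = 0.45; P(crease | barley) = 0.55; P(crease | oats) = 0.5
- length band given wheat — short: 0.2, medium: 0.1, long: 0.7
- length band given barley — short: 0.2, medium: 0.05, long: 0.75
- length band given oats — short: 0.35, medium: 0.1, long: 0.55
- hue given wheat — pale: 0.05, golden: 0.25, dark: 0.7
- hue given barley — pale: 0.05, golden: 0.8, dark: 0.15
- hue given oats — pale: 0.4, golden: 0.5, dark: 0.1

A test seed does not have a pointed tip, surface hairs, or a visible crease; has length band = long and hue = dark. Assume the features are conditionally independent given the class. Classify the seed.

wheat: 0.2 × (1−0.55) × (1−0.9) × (1−0.45) × 0.7 × 0.7 = 0.0024255
barley: 0.15 × (1−0.4) × (1−0.15) × (1−0.55) × 0.75 × 0.15 = 0.0038728125
oats: 0.65 × (1−0.15) × (1−0.55) × (1−0.5) × 0.55 × 0.1 = 0.0068371875
Highest score → oats.

oats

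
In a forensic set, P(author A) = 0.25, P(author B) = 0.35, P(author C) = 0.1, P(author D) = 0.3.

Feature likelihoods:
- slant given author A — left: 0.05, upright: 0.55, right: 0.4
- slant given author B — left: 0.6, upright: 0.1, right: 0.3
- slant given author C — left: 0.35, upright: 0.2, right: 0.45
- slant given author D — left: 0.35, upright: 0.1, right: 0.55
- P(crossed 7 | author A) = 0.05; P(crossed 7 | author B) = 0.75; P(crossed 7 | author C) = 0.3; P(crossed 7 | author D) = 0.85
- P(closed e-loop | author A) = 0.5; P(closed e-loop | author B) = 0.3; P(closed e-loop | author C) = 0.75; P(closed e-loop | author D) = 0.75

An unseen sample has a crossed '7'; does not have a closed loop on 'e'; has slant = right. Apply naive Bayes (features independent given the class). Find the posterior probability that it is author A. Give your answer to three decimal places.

0.026

author A: 0.25 × 0.4 × 0.05 × (1−0.5) = 0.0025
author B: 0.35 × 0.3 × 0.75 × (1−0.3) = 0.055125
author C: 0.1 × 0.45 × 0.3 × (1−0.75) = 0.003375
author D: 0.3 × 0.55 × 0.85 × (1−0.75) = 0.0350625
P(author A | x) = 0.0025 / 0.0960625 ≈ 0.026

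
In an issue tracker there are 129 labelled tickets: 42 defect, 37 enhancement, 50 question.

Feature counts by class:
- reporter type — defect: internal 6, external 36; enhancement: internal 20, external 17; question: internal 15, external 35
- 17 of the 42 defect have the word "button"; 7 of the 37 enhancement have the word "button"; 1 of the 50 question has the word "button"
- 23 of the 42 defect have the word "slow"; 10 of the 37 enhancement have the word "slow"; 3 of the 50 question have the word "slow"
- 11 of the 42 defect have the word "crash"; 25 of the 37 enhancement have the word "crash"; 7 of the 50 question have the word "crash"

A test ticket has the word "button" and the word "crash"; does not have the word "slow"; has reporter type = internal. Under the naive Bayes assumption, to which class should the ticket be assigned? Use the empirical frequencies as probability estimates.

defect: (42/129) × (6/42) × (17/42) × (19/42) × (11/42) ≈ 0.00223053
enhancement: (37/129) × (20/37) × (7/37) × (27/37) × (25/37) ≈ 0.0144623
question: (50/129) × (15/50) × (1/50) × (47/50) × (7/50) ≈ 0.000306047
Highest score → enhancement.

enhancement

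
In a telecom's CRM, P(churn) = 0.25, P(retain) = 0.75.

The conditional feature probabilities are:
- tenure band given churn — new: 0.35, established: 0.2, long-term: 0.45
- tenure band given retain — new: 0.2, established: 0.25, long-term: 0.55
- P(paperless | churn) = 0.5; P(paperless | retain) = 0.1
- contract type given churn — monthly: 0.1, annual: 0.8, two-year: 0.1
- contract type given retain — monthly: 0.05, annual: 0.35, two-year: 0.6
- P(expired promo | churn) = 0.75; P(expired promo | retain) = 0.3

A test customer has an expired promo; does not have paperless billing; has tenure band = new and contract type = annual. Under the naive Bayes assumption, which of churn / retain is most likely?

churn

churn: 0.25 × 0.35 × (1−0.5) × 0.8 × 0.75 = 0.02625
retain: 0.75 × 0.2 × (1−0.1) × 0.35 × 0.3 = 0.014175
Highest score → churn.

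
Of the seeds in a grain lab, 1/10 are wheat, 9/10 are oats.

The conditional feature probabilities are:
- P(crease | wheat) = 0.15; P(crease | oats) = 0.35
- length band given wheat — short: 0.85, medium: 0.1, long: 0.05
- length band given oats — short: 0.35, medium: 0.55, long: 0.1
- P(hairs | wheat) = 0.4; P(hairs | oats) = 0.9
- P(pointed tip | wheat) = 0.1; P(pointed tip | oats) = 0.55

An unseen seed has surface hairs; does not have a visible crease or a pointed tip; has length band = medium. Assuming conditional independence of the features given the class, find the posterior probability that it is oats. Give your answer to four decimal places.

0.9771

wheat: 0.1 × (1−0.15) × 0.1 × 0.4 × (1−0.1) = 0.00306
oats: 0.9 × (1−0.35) × 0.55 × 0.9 × (1−0.55) = 0.13030875
P(oats | x) = 0.13030875 / 0.13336875 ≈ 0.9771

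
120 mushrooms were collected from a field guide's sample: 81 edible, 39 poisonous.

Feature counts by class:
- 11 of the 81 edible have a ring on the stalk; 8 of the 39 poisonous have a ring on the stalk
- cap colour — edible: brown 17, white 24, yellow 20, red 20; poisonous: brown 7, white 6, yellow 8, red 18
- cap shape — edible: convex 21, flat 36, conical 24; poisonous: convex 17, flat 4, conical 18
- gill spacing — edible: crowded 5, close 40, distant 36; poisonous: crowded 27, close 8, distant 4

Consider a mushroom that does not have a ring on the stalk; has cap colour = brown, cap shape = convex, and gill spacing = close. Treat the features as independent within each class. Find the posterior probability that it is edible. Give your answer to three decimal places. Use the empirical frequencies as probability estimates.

edible: (81/120) × (70/81) × (17/81) × (21/81) × (40/81) ≈ 0.0156744
poisonous: (39/120) × (31/39) × (7/39) × (17/39) × (8/39) ≈ 0.00414595
P(edible | x) = 0.0156744 / 0.01982035 ≈ 0.791

0.791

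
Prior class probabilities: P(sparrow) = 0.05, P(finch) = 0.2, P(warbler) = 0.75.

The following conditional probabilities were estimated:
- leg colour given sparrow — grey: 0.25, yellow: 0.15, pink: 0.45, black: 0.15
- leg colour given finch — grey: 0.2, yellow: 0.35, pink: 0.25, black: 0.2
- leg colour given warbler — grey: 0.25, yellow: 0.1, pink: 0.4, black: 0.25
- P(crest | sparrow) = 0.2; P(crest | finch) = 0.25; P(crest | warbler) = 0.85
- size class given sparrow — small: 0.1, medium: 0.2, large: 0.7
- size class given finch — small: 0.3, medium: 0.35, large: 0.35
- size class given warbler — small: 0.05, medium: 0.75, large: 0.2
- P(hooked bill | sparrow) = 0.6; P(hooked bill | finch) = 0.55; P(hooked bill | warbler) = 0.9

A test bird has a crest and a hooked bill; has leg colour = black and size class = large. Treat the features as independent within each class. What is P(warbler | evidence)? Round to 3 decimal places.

sparrow: 0.05 × 0.15 × 0.2 × 0.7 × 0.6 = 0.00063
finch: 0.2 × 0.2 × 0.25 × 0.35 × 0.55 = 0.001925
warbler: 0.75 × 0.25 × 0.85 × 0.2 × 0.9 = 0.0286875
P(warbler | x) = 0.0286875 / 0.0312425 ≈ 0.918

0.918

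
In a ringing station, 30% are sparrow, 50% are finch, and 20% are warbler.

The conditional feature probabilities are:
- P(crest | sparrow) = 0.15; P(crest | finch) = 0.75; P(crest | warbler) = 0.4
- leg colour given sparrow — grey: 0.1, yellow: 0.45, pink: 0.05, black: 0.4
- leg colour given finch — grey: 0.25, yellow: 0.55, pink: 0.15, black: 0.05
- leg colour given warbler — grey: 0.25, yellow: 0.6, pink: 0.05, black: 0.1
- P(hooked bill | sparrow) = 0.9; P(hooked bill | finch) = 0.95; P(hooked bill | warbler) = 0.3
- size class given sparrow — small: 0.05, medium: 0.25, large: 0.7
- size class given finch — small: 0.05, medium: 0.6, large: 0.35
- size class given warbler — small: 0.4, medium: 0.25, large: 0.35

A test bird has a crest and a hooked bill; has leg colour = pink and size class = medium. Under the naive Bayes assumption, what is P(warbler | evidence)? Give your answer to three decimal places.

0.009

sparrow: 0.3 × 0.15 × 0.05 × 0.9 × 0.25 = 0.00050625
finch: 0.5 × 0.75 × 0.15 × 0.95 × 0.6 = 0.0320625
warbler: 0.2 × 0.4 × 0.05 × 0.3 × 0.25 = 0.0003
P(warbler | x) = 0.0003 / 0.03286875 ≈ 0.009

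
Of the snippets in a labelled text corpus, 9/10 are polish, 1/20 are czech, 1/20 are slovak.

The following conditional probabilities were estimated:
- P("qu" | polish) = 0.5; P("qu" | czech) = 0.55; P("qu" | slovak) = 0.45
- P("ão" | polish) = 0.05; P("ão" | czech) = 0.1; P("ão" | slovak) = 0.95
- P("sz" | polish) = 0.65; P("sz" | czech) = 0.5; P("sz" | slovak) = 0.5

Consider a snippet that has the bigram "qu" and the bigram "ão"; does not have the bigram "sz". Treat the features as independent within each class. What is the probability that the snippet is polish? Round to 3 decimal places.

polish: 0.9 × 0.5 × 0.05 × (1−0.65) = 0.007875
czech: 0.05 × 0.55 × 0.1 × (1−0.5) = 0.001375
slovak: 0.05 × 0.45 × 0.95 × (1−0.5) = 0.0106875
P(polish | x) = 0.007875 / 0.0199375 ≈ 0.395

0.395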